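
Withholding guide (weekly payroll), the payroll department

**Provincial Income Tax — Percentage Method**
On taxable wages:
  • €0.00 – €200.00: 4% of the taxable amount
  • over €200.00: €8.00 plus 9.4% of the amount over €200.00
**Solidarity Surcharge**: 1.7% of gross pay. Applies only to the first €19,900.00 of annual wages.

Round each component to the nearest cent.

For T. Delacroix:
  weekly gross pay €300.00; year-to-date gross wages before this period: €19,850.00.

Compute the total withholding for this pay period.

Provincial Income Tax: taxable = €300.00
  €8.00 + 9.4% × (€300.00 − €200.00) = €8.00 + 9.4% × €100.00 = €17.40
Solidarity Surcharge: cap €19,900.00 − YTD €19,850.00 = €50.00 subject; 1.7% × €50.00 = €0.85
Total: €17.40 + €0.85 = €18.25

€18.25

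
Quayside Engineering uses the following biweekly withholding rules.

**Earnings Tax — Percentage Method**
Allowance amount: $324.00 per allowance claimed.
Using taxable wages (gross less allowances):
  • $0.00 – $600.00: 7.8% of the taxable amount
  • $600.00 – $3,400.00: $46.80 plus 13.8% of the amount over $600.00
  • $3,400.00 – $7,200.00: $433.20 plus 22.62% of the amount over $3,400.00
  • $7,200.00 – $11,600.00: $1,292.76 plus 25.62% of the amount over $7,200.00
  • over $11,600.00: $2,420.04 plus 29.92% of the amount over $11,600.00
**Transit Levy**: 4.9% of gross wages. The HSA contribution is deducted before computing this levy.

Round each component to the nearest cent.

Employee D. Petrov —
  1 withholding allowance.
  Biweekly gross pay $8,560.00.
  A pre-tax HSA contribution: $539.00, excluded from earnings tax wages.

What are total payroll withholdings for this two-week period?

Earnings Tax: taxable = $8,560.00 − $539.00 − 1×$324.00 = $7,697.00
  $1,292.76 + 25.62% × ($7,697.00 − $7,200.00) = $1,292.76 + 25.62% × $497.00 = $1,420.09
Transit Levy: 4.9% × $8,021.00 = $393.03
Total: $1,420.09 + $393.03 = $1,813.12

$1,813.12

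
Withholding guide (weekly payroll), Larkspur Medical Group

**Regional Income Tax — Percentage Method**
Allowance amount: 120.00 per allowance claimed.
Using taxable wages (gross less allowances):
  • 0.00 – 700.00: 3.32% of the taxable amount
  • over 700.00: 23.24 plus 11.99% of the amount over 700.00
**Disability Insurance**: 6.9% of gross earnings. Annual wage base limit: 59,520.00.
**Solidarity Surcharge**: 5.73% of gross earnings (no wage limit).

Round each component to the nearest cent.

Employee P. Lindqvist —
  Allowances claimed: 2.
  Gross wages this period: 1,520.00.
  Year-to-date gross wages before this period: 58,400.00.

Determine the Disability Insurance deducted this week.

77.28

Disability Insurance: cap 59,520.00 − YTD 58,400.00 = 1,120.00 subject; 6.9% × 1,120.00 = 77.28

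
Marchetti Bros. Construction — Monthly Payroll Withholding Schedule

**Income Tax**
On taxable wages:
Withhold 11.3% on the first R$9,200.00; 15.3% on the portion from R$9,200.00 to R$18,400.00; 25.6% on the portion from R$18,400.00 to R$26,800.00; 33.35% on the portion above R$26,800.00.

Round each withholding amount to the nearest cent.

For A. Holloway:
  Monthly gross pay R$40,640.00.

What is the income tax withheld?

R$9,213.24

Income Tax: taxable = R$40,640.00
  R$4,597.60 + 33.35% × (R$40,640.00 − R$26,800.00) = R$4,597.60 + 33.35% × R$13,840.00 = R$9,213.24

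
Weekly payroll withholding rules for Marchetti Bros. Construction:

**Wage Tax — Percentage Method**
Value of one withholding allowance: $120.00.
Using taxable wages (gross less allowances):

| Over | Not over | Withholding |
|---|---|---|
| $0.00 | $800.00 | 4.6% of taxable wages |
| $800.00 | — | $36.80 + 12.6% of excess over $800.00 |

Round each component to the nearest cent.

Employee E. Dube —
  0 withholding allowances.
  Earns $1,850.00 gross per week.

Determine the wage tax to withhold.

Wage Tax: taxable = $1,850.00
  $36.80 + 12.6% × ($1,850.00 − $800.00) = $36.80 + 12.6% × $1,050.00 = $169.10

$169.10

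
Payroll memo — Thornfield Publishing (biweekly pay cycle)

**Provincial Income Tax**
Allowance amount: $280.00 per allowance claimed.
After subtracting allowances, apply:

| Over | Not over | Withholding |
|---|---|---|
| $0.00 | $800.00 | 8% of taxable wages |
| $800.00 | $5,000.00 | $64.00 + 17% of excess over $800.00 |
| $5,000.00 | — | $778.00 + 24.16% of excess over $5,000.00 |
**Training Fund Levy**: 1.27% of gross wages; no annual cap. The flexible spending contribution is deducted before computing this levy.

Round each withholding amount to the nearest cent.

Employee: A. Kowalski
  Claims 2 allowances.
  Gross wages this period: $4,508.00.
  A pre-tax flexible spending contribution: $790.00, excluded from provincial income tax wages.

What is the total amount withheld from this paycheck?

$512.08

Provincial Income Tax: taxable = $4,508.00 − $790.00 − 2×$280.00 = $3,158.00
  $64.00 + 17% × ($3,158.00 − $800.00) = $64.00 + 17% × $2,358.00 = $464.86
Training Fund Levy: 1.27% × $3,718.00 = $47.22
Total: $464.86 + $47.22 = $512.08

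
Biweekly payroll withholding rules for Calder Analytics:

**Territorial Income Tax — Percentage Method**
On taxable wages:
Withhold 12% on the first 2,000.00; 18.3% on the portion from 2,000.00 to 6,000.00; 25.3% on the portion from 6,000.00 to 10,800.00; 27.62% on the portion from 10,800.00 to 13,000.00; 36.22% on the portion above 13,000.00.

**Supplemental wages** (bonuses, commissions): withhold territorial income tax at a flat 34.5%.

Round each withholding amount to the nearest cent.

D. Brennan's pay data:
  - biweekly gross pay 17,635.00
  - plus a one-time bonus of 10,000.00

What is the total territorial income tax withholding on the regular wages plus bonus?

Territorial Income Tax: taxable = 17,635.00
  2,794.04 + 36.22% × (17,635.00 − 13,000.00) = 2,794.04 + 36.22% × 4,635.00 = 4,472.84
Supplemental (34.5% flat on bonus): 34.5% × 10,000.00 = 3,450.00
Total territorial income tax: 4,472.84 + 3,450.00 = 7,922.84

7,922.84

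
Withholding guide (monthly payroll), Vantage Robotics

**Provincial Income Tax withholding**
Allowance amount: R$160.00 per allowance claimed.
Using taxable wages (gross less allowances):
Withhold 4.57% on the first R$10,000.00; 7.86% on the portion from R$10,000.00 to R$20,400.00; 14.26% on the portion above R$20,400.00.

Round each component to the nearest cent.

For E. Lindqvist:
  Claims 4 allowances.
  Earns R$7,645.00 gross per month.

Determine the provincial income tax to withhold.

Provincial Income Tax: taxable = R$7,645.00 − 4×R$160.00 = R$7,005.00
  4.57% × R$7,005.00 = R$320.13

R$320.13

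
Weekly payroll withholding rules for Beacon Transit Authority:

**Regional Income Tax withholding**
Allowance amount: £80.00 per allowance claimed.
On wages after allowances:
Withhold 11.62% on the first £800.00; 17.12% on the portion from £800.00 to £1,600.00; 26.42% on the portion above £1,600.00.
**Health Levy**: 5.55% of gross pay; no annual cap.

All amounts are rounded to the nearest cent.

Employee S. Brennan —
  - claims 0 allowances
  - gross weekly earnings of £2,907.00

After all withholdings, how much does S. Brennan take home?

Regional Income Tax: taxable = £2,907.00
  £229.92 + 26.42% × (£2,907.00 − £1,600.00) = £229.92 + 26.42% × £1,307.00 = £575.23
Health Levy: 5.55% × £2,907.00 = £161.34
Total withheld: £575.23 + £161.34 = £736.57
Net pay: £2,907.00 − £736.57 = £2,170.43

£2,170.43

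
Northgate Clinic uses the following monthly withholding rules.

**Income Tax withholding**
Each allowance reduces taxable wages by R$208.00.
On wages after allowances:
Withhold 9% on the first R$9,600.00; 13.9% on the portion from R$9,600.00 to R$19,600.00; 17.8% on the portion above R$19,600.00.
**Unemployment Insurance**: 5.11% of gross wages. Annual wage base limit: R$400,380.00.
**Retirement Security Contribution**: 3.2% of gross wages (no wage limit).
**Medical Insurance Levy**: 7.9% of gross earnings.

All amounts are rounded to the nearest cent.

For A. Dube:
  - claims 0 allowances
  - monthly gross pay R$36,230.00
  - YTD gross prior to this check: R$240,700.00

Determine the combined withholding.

Income Tax: taxable = R$36,230.00
  R$2,254.00 + 17.8% × (R$36,230.00 − R$19,600.00) = R$2,254.00 + 17.8% × R$16,630.00 = R$5,214.14
Unemployment Insurance: 5.11% × R$36,230.00 = R$1,851.35
Retirement Security Contribution: 3.2% × R$36,230.00 = R$1,159.36
Medical Insurance Levy: 7.9% × R$36,230.00 = R$2,862.17
Total: R$5,214.14 + R$1,851.35 + R$1,159.36 + R$2,862.17 = R$11,087.02

R$11,087.02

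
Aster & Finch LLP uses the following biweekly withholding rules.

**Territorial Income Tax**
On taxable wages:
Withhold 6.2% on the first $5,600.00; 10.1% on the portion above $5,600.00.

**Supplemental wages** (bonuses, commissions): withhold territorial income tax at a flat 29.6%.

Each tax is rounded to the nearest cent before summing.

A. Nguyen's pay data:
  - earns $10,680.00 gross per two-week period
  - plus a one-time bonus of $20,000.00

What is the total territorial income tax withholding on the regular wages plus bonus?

$6,780.28

Territorial Income Tax: taxable = $10,680.00
  $347.20 + 10.1% × ($10,680.00 − $5,600.00) = $347.20 + 10.1% × $5,080.00 = $860.28
Supplemental (29.6% flat on bonus): 29.6% × $20,000.00 = $5,920.00
Total territorial income tax: $860.28 + $5,920.00 = $6,780.28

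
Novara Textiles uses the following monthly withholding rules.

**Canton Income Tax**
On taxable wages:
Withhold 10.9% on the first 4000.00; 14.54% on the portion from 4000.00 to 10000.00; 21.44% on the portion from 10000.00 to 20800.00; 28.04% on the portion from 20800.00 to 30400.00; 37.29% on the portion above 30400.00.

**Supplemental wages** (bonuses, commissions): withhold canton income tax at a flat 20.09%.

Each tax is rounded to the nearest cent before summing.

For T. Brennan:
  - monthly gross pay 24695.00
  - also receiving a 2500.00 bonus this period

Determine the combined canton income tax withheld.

Canton Income Tax: taxable = 24695.00
  3623.92 + 28.04% × (24695.00 − 20800.00) = 3623.92 + 28.04% × 3895.00 = 4716.08
Supplemental (20.09% flat on bonus): 20.09% × 2500.00 = 502.25
Total canton income tax: 4716.08 + 502.25 = 5218.33

5218.33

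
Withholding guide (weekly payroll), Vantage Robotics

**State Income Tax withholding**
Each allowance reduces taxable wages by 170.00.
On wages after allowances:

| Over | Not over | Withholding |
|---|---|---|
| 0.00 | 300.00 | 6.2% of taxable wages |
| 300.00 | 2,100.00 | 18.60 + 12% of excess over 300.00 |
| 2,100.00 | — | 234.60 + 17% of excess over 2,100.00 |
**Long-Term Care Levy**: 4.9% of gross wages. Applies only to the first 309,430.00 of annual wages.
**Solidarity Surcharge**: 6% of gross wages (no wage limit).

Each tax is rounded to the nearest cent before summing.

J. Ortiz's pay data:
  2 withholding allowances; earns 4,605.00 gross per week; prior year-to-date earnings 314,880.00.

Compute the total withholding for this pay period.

878.95

State Income Tax: taxable = 4,605.00 − 2×170.00 = 4,265.00
  234.60 + 17% × (4,265.00 − 2,100.00) = 234.60 + 17% × 2,165.00 = 602.65
Long-Term Care Levy: YTD 314,880.00 ≥ cap 309,430.00 → 0.00
Solidarity Surcharge: 6% × 4,605.00 = 276.30
Total: 602.65 + 0.00 + 276.30 = 878.95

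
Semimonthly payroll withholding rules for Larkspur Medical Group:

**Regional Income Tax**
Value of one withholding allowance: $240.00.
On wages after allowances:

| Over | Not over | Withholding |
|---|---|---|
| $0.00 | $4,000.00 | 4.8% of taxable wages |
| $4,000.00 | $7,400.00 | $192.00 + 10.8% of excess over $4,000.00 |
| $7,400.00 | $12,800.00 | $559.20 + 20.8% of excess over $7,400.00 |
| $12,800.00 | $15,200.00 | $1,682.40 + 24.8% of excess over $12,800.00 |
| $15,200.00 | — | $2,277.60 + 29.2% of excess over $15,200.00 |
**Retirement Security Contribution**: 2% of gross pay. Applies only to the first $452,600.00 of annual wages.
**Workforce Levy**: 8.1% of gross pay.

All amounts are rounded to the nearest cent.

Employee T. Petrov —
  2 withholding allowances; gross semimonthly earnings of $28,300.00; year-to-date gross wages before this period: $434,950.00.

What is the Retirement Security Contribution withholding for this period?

Retirement Security Contribution: cap $452,600.00 − YTD $434,950.00 = $17,650.00 subject; 2% × $17,650.00 = $353.00

$353.00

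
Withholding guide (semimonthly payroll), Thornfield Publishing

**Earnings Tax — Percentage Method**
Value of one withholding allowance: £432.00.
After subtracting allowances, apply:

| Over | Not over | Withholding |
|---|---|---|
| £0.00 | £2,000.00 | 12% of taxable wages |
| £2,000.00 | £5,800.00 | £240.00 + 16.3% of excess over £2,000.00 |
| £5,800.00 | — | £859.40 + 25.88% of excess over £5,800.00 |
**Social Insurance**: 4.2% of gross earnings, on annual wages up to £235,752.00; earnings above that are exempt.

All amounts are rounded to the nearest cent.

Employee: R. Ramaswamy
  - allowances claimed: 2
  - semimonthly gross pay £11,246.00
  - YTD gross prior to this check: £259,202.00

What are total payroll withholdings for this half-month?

£2,045.22

Earnings Tax: taxable = £11,246.00 − 2×£432.00 = £10,382.00
  £859.40 + 25.88% × (£10,382.00 − £5,800.00) = £859.40 + 25.88% × £4,582.00 = £2,045.22
Social Insurance: YTD £259,202.00 ≥ cap £235,752.00 → £0.00
Total: £2,045.22 + £0.00 = £2,045.22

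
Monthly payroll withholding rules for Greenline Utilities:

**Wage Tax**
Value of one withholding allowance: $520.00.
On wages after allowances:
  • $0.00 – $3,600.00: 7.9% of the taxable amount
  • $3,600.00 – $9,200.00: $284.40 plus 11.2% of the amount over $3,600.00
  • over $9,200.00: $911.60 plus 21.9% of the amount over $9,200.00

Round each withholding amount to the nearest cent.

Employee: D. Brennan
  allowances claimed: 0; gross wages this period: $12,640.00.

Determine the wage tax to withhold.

Wage Tax: taxable = $12,640.00
  $911.60 + 21.9% × ($12,640.00 − $9,200.00) = $911.60 + 21.9% × $3,440.00 = $1,664.96

$1,664.96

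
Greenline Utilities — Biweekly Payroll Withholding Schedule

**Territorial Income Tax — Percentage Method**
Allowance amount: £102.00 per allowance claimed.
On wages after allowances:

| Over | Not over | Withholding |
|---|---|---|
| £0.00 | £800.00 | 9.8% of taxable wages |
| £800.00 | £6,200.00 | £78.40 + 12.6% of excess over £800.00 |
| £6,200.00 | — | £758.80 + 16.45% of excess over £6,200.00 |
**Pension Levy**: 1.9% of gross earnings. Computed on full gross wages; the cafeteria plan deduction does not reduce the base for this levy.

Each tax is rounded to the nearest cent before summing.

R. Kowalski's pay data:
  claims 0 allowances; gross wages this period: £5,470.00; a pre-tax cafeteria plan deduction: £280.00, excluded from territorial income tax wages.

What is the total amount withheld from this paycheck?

Territorial Income Tax: taxable = £5,470.00 − £280.00 = £5,190.00
  £78.40 + 12.6% × (£5,190.00 − £800.00) = £78.40 + 12.6% × £4,390.00 = £631.54
Pension Levy: 1.9% × £5,470.00 = £103.93
Total: £631.54 + £103.93 = £735.47

£735.47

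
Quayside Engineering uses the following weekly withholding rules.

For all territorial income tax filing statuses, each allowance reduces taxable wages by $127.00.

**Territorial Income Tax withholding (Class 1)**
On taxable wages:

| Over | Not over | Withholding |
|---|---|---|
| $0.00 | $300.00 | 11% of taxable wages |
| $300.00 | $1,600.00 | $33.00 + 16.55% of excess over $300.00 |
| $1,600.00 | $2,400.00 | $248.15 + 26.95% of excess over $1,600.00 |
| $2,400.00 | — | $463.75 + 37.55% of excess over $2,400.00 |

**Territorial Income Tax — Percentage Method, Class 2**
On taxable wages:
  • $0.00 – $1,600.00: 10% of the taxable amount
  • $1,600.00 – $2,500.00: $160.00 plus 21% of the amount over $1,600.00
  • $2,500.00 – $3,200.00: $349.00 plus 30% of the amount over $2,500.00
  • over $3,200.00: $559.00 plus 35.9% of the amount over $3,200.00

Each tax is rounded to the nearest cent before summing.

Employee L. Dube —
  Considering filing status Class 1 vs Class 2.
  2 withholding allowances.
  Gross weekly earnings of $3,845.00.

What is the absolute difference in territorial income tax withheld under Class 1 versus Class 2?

Territorial Income Tax (Class 1): taxable = $3,845.00 − 2×$127.00 = $3,591.00
  $463.75 + 37.55% × ($3,591.00 − $2,400.00) = $463.75 + 37.55% × $1,191.00 = $910.97
Territorial Income Tax (Class 2): taxable = $3,845.00 − 2×$127.00 = $3,591.00
  $559.00 + 35.9% × ($3,591.00 − $3,200.00) = $559.00 + 35.9% × $391.00 = $699.37
Difference: |$910.97 − $699.37| = $211.60 (higher under Class 1)

$211.60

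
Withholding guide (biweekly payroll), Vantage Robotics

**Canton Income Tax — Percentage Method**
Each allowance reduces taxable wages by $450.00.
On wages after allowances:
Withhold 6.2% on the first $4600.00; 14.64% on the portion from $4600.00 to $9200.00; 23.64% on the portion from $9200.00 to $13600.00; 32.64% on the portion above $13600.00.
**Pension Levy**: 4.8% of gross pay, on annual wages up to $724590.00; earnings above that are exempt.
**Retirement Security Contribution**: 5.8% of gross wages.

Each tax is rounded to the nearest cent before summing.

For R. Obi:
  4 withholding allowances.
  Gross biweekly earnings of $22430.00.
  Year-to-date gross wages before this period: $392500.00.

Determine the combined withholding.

Canton Income Tax: taxable = $22430.00 − 4×$450.00 = $20630.00
  $1998.80 + 32.64% × ($20630.00 − $13600.00) = $1998.80 + 32.64% × $7030.00 = $4293.39
Pension Levy: 4.8% × $22430.00 = $1076.64
Retirement Security Contribution: 5.8% × $22430.00 = $1300.94
Total: $4293.39 + $1076.64 + $1300.94 = $6670.97

$6670.97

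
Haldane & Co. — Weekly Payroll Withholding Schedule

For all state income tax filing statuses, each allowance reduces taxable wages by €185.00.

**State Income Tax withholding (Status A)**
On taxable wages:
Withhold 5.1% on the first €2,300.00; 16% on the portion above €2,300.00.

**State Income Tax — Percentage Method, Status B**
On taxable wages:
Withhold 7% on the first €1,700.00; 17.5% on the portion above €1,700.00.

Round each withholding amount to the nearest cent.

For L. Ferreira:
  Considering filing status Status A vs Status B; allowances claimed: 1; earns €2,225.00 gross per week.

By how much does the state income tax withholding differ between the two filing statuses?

€74.46

State Income Tax (Status A): taxable = €2,225.00 − 1×€185.00 = €2,040.00
  5.1% × €2,040.00 = €104.04
State Income Tax (Status B): taxable = €2,225.00 − 1×€185.00 = €2,040.00
  €119.00 + 17.5% × (€2,040.00 − €1,700.00) = €119.00 + 17.5% × €340.00 = €178.50
Difference: |€104.04 − €178.50| = €74.46 (higher under Status B)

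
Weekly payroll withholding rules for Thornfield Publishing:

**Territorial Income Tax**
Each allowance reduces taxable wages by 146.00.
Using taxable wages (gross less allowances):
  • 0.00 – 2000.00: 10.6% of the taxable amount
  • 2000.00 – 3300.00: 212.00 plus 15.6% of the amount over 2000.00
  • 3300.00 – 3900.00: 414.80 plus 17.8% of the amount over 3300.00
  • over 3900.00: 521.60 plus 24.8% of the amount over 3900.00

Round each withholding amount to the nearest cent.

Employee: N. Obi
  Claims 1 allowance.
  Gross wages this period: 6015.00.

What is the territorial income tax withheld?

1009.91

Territorial Income Tax: taxable = 6015.00 − 1×146.00 = 5869.00
  521.60 + 24.8% × (5869.00 − 3900.00) = 521.60 + 24.8% × 1969.00 = 1009.91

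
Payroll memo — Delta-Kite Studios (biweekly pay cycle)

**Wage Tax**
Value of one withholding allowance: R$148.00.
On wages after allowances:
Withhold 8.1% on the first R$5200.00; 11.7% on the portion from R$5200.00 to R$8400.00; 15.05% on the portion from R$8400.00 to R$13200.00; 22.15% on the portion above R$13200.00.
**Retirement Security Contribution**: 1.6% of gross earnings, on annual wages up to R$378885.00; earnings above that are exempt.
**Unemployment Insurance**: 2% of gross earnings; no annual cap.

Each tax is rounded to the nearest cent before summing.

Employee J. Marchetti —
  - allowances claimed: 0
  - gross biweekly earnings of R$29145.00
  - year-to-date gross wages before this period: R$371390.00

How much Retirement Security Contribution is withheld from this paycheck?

R$119.92

Retirement Security Contribution: cap R$378885.00 − YTD R$371390.00 = R$7495.00 subject; 1.6% × R$7495.00 = R$119.92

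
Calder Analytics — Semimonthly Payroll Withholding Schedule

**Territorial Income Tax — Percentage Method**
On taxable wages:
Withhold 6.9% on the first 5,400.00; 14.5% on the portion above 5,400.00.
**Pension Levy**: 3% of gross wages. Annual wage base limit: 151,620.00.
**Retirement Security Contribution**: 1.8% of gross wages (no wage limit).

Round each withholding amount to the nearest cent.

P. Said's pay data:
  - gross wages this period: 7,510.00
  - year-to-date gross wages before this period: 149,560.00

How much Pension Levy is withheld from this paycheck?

Pension Levy: cap 151,620.00 − YTD 149,560.00 = 2,060.00 subject; 3% × 2,060.00 = 61.80

61.80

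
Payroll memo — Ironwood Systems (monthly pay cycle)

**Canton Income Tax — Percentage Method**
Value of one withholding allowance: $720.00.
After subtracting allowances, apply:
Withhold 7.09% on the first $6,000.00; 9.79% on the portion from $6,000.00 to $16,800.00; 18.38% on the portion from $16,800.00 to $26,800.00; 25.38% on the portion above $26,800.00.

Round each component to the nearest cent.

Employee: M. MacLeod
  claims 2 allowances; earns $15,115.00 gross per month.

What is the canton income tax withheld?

$1,176.78

Canton Income Tax: taxable = $15,115.00 − 2×$720.00 = $13,675.00
  $425.40 + 9.79% × ($13,675.00 − $6,000.00) = $425.40 + 9.79% × $7,675.00 = $1,176.78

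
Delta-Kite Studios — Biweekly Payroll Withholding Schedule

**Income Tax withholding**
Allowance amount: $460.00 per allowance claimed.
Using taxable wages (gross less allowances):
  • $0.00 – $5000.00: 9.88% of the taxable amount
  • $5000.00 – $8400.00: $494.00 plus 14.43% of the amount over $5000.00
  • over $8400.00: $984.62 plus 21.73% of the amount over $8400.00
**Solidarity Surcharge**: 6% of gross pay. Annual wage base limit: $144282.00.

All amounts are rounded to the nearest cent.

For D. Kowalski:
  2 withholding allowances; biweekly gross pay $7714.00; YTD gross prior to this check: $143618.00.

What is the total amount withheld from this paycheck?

Income Tax: taxable = $7714.00 − 2×$460.00 = $6794.00
  $494.00 + 14.43% × ($6794.00 − $5000.00) = $494.00 + 14.43% × $1794.00 = $752.87
Solidarity Surcharge: cap $144282.00 − YTD $143618.00 = $664.00 subject; 6% × $664.00 = $39.84
Total: $752.87 + $39.84 = $792.71

$792.71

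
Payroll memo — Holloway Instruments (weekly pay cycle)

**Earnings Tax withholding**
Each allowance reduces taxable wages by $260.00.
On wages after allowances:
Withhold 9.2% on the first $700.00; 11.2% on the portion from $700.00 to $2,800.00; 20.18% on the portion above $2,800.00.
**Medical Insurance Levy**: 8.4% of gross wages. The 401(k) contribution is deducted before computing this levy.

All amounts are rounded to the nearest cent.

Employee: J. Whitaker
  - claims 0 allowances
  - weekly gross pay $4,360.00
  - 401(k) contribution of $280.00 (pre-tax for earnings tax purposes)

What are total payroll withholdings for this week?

$900.62

Earnings Tax: taxable = $4,360.00 − $280.00 = $4,080.00
  $299.60 + 20.18% × ($4,080.00 − $2,800.00) = $299.60 + 20.18% × $1,280.00 = $557.90
Medical Insurance Levy: 8.4% × $4,080.00 = $342.72
Total: $557.90 + $342.72 = $900.62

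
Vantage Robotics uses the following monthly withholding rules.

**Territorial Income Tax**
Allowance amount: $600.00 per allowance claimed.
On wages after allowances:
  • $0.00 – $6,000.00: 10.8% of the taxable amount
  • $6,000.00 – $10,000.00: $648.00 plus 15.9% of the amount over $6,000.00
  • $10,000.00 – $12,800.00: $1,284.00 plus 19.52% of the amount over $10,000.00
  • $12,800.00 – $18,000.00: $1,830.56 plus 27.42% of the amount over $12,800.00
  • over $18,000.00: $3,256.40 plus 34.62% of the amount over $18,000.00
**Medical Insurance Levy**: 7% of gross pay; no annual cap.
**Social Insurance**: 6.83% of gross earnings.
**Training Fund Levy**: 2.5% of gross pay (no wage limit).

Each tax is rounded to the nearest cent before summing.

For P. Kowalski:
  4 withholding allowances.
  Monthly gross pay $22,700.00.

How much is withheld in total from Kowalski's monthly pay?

$7,759.57

Territorial Income Tax: taxable = $22,700.00 − 4×$600.00 = $20,300.00
  $3,256.40 + 34.62% × ($20,300.00 − $18,000.00) = $3,256.40 + 34.62% × $2,300.00 = $4,052.66
Medical Insurance Levy: 7% × $22,700.00 = $1,589.00
Social Insurance: 6.83% × $22,700.00 = $1,550.41
Training Fund Levy: 2.5% × $22,700.00 = $567.50
Total: $4,052.66 + $1,589.00 + $1,550.41 + $567.50 = $7,759.57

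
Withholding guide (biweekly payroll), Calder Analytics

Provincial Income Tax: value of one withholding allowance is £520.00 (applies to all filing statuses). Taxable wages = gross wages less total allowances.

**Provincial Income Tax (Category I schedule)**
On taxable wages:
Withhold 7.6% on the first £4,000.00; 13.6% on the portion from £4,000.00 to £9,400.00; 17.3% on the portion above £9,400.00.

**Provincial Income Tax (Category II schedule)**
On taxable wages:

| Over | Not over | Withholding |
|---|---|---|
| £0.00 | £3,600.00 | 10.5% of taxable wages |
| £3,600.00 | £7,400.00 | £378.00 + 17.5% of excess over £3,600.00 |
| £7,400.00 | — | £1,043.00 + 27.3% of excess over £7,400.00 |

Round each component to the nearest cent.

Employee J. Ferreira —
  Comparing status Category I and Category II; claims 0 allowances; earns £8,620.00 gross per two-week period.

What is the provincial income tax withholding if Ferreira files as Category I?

£932.32

Provincial Income Tax (Category I): taxable = £8,620.00
  £304.00 + 13.6% × (£8,620.00 − £4,000.00) = £304.00 + 13.6% × £4,620.00 = £932.32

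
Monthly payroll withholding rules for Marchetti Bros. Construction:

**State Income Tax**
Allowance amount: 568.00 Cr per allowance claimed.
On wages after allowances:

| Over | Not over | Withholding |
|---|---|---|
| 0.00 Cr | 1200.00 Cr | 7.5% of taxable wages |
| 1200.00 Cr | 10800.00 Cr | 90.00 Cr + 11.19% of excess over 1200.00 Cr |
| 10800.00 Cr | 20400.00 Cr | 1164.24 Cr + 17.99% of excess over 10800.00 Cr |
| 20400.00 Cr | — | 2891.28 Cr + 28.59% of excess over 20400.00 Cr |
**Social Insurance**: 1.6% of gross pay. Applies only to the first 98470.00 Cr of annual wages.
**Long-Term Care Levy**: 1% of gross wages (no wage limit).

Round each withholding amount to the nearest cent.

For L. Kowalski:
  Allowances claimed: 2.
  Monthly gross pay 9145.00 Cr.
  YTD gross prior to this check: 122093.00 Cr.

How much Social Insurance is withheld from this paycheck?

Social Insurance: YTD 122093.00 Cr ≥ cap 98470.00 Cr → 0.00 Cr

0.00 Cr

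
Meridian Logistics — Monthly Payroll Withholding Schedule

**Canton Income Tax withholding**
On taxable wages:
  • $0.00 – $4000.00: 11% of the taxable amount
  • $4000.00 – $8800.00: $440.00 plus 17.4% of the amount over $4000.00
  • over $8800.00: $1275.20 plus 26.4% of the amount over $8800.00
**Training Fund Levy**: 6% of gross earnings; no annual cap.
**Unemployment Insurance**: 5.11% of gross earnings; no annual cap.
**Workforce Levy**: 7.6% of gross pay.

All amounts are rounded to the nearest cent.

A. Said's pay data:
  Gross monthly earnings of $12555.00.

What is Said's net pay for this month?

Canton Income Tax: taxable = $12555.00
  $1275.20 + 26.4% × ($12555.00 − $8800.00) = $1275.20 + 26.4% × $3755.00 = $2266.52
Training Fund Levy: 6% × $12555.00 = $753.30
Unemployment Insurance: 5.11% × $12555.00 = $641.56
Workforce Levy: 7.6% × $12555.00 = $954.18
Total withheld: $2266.52 + $753.30 + $641.56 + $954.18 = $4615.56
Net pay: $12555.00 − $4615.56 = $7939.44

$7939.44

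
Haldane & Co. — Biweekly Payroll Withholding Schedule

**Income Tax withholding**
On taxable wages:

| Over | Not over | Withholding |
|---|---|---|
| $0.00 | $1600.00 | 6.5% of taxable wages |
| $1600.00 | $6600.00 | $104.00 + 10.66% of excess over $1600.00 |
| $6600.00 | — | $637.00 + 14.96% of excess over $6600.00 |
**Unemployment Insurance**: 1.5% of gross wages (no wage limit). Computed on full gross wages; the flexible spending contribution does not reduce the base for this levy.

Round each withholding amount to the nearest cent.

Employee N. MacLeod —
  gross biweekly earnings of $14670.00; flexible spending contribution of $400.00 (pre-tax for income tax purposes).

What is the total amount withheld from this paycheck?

$2004.48

Income Tax: taxable = $14670.00 − $400.00 = $14270.00
  $637.00 + 14.96% × ($14270.00 − $6600.00) = $637.00 + 14.96% × $7670.00 = $1784.43
Unemployment Insurance: 1.5% × $14670.00 = $220.05
Total: $1784.43 + $220.05 = $2004.48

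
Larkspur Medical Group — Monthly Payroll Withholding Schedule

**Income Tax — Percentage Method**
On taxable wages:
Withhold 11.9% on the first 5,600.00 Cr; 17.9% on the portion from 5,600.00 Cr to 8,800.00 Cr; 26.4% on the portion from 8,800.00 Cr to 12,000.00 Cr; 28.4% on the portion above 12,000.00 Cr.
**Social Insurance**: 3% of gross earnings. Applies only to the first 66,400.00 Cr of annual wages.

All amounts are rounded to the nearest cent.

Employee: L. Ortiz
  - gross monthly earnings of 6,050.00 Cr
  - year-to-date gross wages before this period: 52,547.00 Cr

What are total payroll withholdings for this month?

Income Tax: taxable = 6,050.00 Cr
  666.40 Cr + 17.9% × (6,050.00 Cr − 5,600.00 Cr) = 666.40 Cr + 17.9% × 450.00 Cr = 746.95 Cr
Social Insurance: 3% × 6,050.00 Cr = 181.50 Cr
Total: 746.95 Cr + 181.50 Cr = 928.45 Cr

928.45 Cr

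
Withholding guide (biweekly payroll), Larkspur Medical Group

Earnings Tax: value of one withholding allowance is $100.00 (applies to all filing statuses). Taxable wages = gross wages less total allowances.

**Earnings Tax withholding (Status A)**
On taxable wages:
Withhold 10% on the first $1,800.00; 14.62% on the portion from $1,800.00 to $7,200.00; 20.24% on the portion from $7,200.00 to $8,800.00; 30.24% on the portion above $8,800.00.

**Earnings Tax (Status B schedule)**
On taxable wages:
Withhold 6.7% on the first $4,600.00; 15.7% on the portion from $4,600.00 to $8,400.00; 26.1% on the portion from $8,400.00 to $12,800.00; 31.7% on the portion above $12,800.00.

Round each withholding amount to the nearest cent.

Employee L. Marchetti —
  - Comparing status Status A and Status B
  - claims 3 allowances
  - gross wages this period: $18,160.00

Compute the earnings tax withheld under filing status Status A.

$4,033.06

Earnings Tax (Status A): taxable = $18,160.00 − 3×$100.00 = $17,860.00
  $1,293.32 + 30.24% × ($17,860.00 − $8,800.00) = $1,293.32 + 30.24% × $9,060.00 = $4,033.06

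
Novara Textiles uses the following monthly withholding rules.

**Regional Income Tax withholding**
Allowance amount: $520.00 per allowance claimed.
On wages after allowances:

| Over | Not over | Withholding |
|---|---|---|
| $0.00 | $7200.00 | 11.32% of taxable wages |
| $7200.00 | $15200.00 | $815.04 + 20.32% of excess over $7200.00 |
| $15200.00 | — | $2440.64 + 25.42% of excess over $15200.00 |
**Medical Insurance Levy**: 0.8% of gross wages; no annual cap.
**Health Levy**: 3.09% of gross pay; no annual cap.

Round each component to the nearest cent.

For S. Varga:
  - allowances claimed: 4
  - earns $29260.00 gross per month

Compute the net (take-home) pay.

$22635.83

Regional Income Tax: taxable = $29260.00 − 4×$520.00 = $27180.00
  $2440.64 + 25.42% × ($27180.00 − $15200.00) = $2440.64 + 25.42% × $11980.00 = $5485.96
Medical Insurance Levy: 0.8% × $29260.00 = $234.08
Health Levy: 3.09% × $29260.00 = $904.13
Total withheld: $5485.96 + $234.08 + $904.13 = $6624.17
Net pay: $29260.00 − $6624.17 = $22635.83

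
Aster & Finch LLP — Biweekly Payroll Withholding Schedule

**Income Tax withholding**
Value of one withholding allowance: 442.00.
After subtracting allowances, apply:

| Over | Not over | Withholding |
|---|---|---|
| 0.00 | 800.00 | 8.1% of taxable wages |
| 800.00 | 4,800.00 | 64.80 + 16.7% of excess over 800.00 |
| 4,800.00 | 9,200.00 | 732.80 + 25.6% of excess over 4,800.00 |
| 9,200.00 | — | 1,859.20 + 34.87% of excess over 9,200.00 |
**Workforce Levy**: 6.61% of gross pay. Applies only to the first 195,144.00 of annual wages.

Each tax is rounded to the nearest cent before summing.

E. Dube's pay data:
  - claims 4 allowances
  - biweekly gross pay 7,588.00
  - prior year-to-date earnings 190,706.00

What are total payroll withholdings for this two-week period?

1,287.27

Income Tax: taxable = 7,588.00 − 4×442.00 = 5,820.00
  732.80 + 25.6% × (5,820.00 − 4,800.00) = 732.80 + 25.6% × 1,020.00 = 993.92
Workforce Levy: cap 195,144.00 − YTD 190,706.00 = 4,438.00 subject; 6.61% × 4,438.00 = 293.35
Total: 993.92 + 293.35 = 1,287.27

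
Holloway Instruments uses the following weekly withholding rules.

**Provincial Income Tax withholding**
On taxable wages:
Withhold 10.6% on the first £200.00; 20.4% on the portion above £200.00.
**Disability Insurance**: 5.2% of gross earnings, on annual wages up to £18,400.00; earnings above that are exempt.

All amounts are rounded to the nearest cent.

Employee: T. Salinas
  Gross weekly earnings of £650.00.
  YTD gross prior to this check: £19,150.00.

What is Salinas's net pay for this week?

£537.00

Provincial Income Tax: taxable = £650.00
  £21.20 + 20.4% × (£650.00 − £200.00) = £21.20 + 20.4% × £450.00 = £113.00
Disability Insurance: YTD £19,150.00 ≥ cap £18,400.00 → £0.00
Total withheld: £113.00 + £0.00 = £113.00
Net pay: £650.00 − £113.00 = £537.00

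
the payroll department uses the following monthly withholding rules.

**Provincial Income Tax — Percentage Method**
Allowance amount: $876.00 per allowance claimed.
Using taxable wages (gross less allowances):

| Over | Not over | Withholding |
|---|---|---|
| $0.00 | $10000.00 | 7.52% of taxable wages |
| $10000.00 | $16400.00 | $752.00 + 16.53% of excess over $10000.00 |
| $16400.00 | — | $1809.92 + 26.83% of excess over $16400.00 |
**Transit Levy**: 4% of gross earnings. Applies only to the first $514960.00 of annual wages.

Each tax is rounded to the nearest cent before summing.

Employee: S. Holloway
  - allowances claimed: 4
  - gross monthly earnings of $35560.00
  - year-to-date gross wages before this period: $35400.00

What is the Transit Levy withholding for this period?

$1422.40

Transit Levy: 4% × $35560.00 = $1422.40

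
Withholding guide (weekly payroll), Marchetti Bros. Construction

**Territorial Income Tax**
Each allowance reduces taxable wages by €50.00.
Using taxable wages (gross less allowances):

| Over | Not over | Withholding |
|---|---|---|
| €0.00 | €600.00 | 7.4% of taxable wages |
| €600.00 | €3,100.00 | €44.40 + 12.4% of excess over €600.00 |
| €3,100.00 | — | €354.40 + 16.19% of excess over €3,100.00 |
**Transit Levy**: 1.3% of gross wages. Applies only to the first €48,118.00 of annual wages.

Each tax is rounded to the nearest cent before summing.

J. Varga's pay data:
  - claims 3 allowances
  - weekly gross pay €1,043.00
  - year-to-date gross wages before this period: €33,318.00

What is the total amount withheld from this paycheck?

€94.29

Territorial Income Tax: taxable = €1,043.00 − 3×€50.00 = €893.00
  €44.40 + 12.4% × (€893.00 − €600.00) = €44.40 + 12.4% × €293.00 = €80.73
Transit Levy: 1.3% × €1,043.00 = €13.56
Total: €80.73 + €13.56 = €94.29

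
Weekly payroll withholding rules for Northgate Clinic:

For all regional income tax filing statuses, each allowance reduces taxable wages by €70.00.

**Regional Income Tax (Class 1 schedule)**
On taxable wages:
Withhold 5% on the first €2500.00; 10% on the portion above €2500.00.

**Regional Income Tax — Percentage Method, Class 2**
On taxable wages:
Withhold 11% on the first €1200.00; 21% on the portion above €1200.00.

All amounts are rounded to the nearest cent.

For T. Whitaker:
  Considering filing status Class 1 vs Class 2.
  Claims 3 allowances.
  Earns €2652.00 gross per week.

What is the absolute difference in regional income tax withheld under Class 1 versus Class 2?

€270.72

Regional Income Tax (Class 1): taxable = €2652.00 − 3×€70.00 = €2442.00
  5% × €2442.00 = €122.10
Regional Income Tax (Class 2): taxable = €2652.00 − 3×€70.00 = €2442.00
  €132.00 + 21% × (€2442.00 − €1200.00) = €132.00 + 21% × €1242.00 = €392.82
Difference: |€122.10 − €392.82| = €270.72 (higher under Class 2)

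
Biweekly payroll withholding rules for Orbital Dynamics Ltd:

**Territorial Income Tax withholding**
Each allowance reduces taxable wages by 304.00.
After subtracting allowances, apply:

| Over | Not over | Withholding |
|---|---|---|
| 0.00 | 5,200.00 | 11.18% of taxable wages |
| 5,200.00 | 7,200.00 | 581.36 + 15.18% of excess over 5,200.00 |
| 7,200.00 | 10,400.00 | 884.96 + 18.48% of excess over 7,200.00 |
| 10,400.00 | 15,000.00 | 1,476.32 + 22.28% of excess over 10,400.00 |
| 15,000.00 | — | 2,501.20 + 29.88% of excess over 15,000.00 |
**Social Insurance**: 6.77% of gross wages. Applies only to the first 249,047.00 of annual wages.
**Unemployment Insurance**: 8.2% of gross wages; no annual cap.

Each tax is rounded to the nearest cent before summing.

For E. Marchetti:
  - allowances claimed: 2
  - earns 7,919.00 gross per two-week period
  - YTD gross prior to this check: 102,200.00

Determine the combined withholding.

Territorial Income Tax: taxable = 7,919.00 − 2×304.00 = 7,311.00
  884.96 + 18.48% × (7,311.00 − 7,200.00) = 884.96 + 18.48% × 111.00 = 905.47
Social Insurance: 6.77% × 7,919.00 = 536.12
Unemployment Insurance: 8.2% × 7,919.00 = 649.36
Total: 905.47 + 536.12 + 649.36 = 2,090.95

2,090.95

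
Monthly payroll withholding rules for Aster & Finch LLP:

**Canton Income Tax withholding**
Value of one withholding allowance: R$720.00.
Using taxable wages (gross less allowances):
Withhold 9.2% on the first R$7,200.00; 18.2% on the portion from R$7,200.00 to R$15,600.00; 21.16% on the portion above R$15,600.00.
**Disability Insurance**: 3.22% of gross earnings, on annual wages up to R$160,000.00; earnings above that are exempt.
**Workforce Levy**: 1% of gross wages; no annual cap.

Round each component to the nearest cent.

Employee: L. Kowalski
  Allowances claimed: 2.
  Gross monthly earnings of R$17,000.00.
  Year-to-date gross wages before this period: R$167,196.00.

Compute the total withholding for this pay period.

Canton Income Tax: taxable = R$17,000.00 − 2×R$720.00 = R$15,560.00
  R$662.40 + 18.2% × (R$15,560.00 − R$7,200.00) = R$662.40 + 18.2% × R$8,360.00 = R$2,183.92
Disability Insurance: YTD R$167,196.00 ≥ cap R$160,000.00 → R$0.00
Workforce Levy: 1% × R$17,000.00 = R$170.00
Total: R$2,183.92 + R$0.00 + R$170.00 = R$2,353.92

R$2,353.92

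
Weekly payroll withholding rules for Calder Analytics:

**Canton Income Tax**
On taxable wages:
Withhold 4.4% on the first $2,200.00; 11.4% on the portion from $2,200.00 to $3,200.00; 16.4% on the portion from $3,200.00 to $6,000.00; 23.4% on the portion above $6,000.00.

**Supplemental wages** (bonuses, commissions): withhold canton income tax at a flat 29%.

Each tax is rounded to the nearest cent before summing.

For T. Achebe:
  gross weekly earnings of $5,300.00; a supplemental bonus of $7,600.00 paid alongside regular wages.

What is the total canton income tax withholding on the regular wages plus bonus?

Canton Income Tax: taxable = $5,300.00
  $210.80 + 16.4% × ($5,300.00 − $3,200.00) = $210.80 + 16.4% × $2,100.00 = $555.20
Supplemental (29% flat on bonus): 29% × $7,600.00 = $2,204.00
Total canton income tax: $555.20 + $2,204.00 = $2,759.20

$2,759.20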